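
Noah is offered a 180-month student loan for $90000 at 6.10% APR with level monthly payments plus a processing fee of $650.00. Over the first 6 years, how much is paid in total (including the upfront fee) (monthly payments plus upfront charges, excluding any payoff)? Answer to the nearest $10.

At 6.10% the monthly rate is 0.0050833, so the payment is 90,000 × 0.0050833 / (1 − 1.0050833^−180) = $764.34.
Total outlay = 72 × $764.34 + $650.00 = $55,682.48.

$55,680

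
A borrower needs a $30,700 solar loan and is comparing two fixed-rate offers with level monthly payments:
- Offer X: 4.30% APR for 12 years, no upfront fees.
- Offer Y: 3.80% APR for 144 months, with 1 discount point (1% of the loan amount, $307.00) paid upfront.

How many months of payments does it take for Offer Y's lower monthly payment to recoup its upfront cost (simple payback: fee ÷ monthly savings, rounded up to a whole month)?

Offer X: monthly rate = 4.3%/12 = 0.0035833; payment = 30,700 × 0.0035833 / (1 − (1+0.0035833)^−144) = $273.28.
Offer Y: monthly rate = 3.8%/12 = 0.0031667; payment = 30,700 × 0.0031667 / (1 − (1+0.0031667)^−144) = $265.82.
Monthly savings = $273.28 − $265.82 = $7.46.
Break-even = $307.00 / $7.46 = 41.15 → 42 months.

42 months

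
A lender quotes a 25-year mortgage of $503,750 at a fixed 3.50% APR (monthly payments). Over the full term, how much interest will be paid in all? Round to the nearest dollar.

At 3.50% the monthly rate is 0.0029167, so the payment is 503,750 × 0.0029167 / (1 − 1.0029167^−300) = $2,521.89.
Total paid = 300 × $2,521.89 = $756,567.00; interest = $756,567.00 − $503,750 = $252,817.00.

$252,817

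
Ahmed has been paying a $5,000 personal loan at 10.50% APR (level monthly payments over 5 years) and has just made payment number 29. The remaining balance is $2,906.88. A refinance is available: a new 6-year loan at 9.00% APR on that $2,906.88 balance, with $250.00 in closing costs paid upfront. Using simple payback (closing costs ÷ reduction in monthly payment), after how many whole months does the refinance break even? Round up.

Current payment = 5,000 × 10.5%/12 / (1 − (1+0.0087500)^−60) = $107.47.
Refinanced payment = 2,906.88 × 0.0075000 / (1 − (1+0.0075000)^−72) = $52.40.
Monthly savings = $107.47 − $52.40 = $55.07.
Break-even = $250.00 / $55.07 = 4.54 → 5 months.

5 months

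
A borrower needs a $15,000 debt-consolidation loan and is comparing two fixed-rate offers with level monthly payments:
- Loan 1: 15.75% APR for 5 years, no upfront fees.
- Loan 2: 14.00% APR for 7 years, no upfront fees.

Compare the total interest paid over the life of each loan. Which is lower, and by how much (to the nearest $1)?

Loan 1 by $1,846

Loan 1: at 15.75% the monthly rate is 0.0131250, so the payment is 15,000 × 0.0131250 / (1 − 1.0131250^−60) = $362.78.
Total interest on Loan 1 = 60 × $362.78 − $15,000 = $6,766.80.
Loan 2: monthly rate = 14%/12 = 0.0116667; payment = 15,000 × 0.0116667 / (1 − (1+0.0116667)^−84) = $281.10.
Total interest on Loan 2 = 84 × $281.10 − $15,000 = $8,612.40.
Loan 1 is lower by $1,845.60.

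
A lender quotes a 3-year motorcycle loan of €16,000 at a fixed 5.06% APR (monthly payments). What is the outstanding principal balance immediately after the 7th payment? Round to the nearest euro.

€13,076

With monthly rate i = 5.06%/12 = 0.0042167, the balance after k of n payments is P · [(1+i)^n − (1+i)^k] / [(1+i)^n − 1].
(1+0.0042167)^36 = 1.16355602 and (1+0.0042167)^7 = 1.02989269, so the balance is 16,000 × (1.16355602 − 1.02989269) / (1.16355602 − 1) = €13,075.72.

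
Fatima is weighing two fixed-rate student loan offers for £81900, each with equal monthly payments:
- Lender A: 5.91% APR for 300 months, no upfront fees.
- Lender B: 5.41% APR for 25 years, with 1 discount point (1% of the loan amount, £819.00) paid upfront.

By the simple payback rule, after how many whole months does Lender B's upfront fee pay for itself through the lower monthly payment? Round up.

34 months

Lender A: at 5.91% the monthly rate is 0.0049250, so the payment is 81,900 × 0.0049250 / (1 − 1.0049250^−300) = £523.19.
Lender B: monthly rate = 5.41%/12 = 0.0045083; payment = 81,900 × 0.0045083 / (1 − (1+0.0045083)^−300) = £498.55.
Monthly savings = £523.19 − £498.55 = £24.64.
Break-even = £819.00 / £24.64 = 33.24 → 34 months.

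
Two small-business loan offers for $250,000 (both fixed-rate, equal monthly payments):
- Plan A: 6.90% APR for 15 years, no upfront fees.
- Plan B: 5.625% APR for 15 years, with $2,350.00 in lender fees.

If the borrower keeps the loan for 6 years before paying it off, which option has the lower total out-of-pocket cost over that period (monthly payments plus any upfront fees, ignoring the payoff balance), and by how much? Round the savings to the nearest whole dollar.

Plan B by $10,163

Plan A: at 6.90% the monthly rate is 0.0057500, so the payment is 250,000 × 0.0057500 / (1 − 1.0057500^−180) = $2,233.12.
Plan B: monthly rate = 5.625%/12 = 0.0046875; payment = 250,000 × 0.0046875 / (1 − (1+0.0046875)^−180) = $2,059.33.
Over 72 months: Plan A costs 72 × $2,233.12 = $160,784.64; Plan B costs 72 × $2,059.33 + $2,350.00 = $150,621.76.
Plan B is cheaper by $160,784.64 − $150,621.76 = $10,162.88.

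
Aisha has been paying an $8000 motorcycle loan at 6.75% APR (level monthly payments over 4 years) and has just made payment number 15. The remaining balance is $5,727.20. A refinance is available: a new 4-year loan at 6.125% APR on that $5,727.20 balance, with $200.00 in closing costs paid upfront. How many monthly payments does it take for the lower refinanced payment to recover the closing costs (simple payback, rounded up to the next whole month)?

Current payment = 8,000 × 6.75%/12 / (1 − (1+0.0056250)^−48) = $190.64.
Refinanced payment = 5,727.20 × 0.0051042 / (1 − (1+0.0051042)^−48) = $134.83.
Monthly savings = $190.64 − $134.83 = $55.81.
Break-even = $200.00 / $55.81 = 3.58 → 4 months.

4 months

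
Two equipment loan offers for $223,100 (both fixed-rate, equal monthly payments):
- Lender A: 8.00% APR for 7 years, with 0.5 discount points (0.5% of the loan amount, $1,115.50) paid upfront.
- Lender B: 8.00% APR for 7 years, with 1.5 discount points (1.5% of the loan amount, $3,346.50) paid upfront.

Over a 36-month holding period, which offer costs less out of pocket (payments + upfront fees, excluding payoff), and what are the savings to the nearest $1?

Lender A by $2,231

Lender A: monthly rate = 8%/12 = 0.0066667; payment = 223,100 × 0.0066667 / (1 − (1+0.0066667)^−84) = $3,477.28.
Lender B: at 8.00% the monthly rate is 0.0066667, so the payment is 223,100 × 0.0066667 / (1 − 1.0066667^−84) = $3,477.28.
Over 36 months: Lender A costs 36 × $3,477.28 + $1,115.50 = $126,297.58; Lender B costs 36 × $3,477.28 + $3,346.50 = $128,528.58.
Lender A is cheaper by $128,528.58 − $126,297.58 = $2,231.00.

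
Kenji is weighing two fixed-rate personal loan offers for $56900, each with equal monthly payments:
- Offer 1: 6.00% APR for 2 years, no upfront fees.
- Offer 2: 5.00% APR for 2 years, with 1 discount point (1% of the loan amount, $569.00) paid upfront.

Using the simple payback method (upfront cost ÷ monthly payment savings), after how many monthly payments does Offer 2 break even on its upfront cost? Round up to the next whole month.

23 months

Offer 1: monthly rate = 6%/12 = 0.0050000; payment = 56,900 × 0.0050000 / (1 − (1+0.0050000)^−24) = $2,521.84.
Offer 2: monthly rate = 5%/12 = 0.0041667; payment = 56,900 × 0.0041667 / (1 − (1+0.0041667)^−24) = $2,496.28.
Monthly savings = $2,521.84 − $2,496.28 = $25.56.
Break-even = $569.00 / $25.56 = 22.26 → 23 months.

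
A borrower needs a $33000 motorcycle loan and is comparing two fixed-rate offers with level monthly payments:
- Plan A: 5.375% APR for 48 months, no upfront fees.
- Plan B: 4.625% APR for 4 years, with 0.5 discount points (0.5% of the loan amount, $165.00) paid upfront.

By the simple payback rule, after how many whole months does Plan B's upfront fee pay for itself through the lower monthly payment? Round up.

Plan A: at 5.375% the monthly rate is 0.0044792, so the payment is 33,000 × 0.0044792 / (1 − 1.0044792^−48) = $765.59.
Plan B: monthly rate = 4.625%/12 = 0.0038542; payment = 33,000 × 0.0038542 / (1 − (1+0.0038542)^−48) = $754.37.
Monthly savings = $765.59 − $754.37 = $11.22.
Break-even = $165.00 / $11.22 = 14.71 → 15 months.

15 months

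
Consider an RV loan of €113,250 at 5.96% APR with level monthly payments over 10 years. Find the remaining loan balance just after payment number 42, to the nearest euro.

€80,995

With monthly rate i = 5.96%/12 = 0.0049667, the balance after k of n payments is P · [(1+i)^n − (1+i)^k] / [(1+i)^n − 1].
(1+0.0049667)^120 = 1.81216963 and (1+0.0049667)^42 = 1.23131621, so the balance is 113,250 × (1.81216963 − 1.23131621) / (1.81216963 − 1) = €80,994.96.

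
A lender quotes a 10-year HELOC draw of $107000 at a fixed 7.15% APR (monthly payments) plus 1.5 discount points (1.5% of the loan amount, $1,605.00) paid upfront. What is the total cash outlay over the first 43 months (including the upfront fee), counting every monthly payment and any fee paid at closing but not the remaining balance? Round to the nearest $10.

Monthly rate = 7.15%/12 = 0.0059583; payment = 107,000 × 0.0059583 / (1 − (1+0.0059583)^−120) = $1,250.65.
Total outlay = 43 × $1,250.65 + $1,605.00 = $55,382.95.

$55,380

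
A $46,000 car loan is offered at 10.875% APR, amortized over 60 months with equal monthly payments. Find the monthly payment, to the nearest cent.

Monthly rate = 10.875%/12 = 0.0090625; payment = 46,000 × 0.0090625 / (1 − (1+0.0090625)^−60) = $997.29.

$997.29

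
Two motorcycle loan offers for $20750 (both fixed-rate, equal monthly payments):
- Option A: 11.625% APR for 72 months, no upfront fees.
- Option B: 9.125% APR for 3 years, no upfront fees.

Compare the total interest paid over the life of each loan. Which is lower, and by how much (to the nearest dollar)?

Option B by $5,120

Option A: at 11.625% the monthly rate is 0.0096875, so the payment is 20,750 × 0.0096875 / (1 − 1.0096875^−72) = $401.63.
Total interest on Option A = 72 × $401.63 − $20,750 = $8,167.36.
Option B: at 9.125% the monthly rate is 0.0076042, so the payment is 20,750 × 0.0076042 / (1 − 1.0076042^−36) = $661.05.
Total interest on Option B = 36 × $661.05 − $20,750 = $3,047.80.
Option B is lower by $5,119.56.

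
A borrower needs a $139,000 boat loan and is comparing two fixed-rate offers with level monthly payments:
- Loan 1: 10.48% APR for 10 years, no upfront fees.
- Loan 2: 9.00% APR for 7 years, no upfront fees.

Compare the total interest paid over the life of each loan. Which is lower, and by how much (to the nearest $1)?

Loan 1: at 10.48% the monthly rate is 0.0087333, so the payment is 139,000 × 0.0087333 / (1 − 1.0087333^−120) = $1,874.04.
Total interest on Loan 1 = 120 × $1,874.04 − $139,000 = $85,884.80.
Loan 2: monthly rate = 9%/12 = 0.0075000; payment = 139,000 × 0.0075000 / (1 − (1+0.0075000)^−84) = $2,236.38.
Total interest on Loan 2 = 84 × $2,236.38 − $139,000 = $48,855.92.
Loan 2 is lower by $37,028.88.

Loan 2 by $37,029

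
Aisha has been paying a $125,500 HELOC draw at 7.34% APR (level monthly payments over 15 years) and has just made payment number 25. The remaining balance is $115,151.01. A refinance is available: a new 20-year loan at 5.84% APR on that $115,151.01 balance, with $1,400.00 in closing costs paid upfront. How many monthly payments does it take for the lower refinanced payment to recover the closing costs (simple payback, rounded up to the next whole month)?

5 months

Current payment = 125,500 × 7.34%/12 / (1 − (1+0.0061167)^−180) = $1,152.02.
Refinanced payment = 115,151.01 × 0.0048667 / (1 − (1+0.0048667)^−240) = $814.38.
Monthly savings = $1,152.02 − $814.38 = $337.64.
Break-even = $1,400.00 / $337.64 = 4.15 → 5 months.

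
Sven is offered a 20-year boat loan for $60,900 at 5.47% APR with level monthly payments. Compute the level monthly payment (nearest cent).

$417.89

Monthly rate = 5.47%/12 = 0.0045583; payment = 60,900 × 0.0045583 / (1 − (1+0.0045583)^−240) = $417.89.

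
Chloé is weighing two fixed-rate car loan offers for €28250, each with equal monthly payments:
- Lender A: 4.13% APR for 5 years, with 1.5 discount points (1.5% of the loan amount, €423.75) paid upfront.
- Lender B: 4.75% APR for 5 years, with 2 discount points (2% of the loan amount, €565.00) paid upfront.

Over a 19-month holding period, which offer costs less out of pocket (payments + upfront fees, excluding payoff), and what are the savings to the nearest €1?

Lender A: monthly rate = 4.13%/12 = 0.0034417; payment = 28,250 × 0.0034417 / (1 − (1+0.0034417)^−60) = €521.93.
Lender B: at 4.75% the monthly rate is 0.0039583, so the payment is 28,250 × 0.0039583 / (1 − 1.0039583^−60) = €529.88.
Over 19 months: Lender A costs 19 × €521.93 + €423.75 = €10,340.42; Lender B costs 19 × €529.88 + €565.00 = €10,632.72.
Lender A is cheaper by €10,632.72 − €10,340.42 = €292.30.

Lender A by €292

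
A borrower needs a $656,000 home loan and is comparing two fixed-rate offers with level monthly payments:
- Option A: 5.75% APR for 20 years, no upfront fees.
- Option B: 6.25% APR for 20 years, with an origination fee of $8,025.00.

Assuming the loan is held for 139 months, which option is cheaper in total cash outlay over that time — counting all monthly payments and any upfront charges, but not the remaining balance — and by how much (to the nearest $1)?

Option A: monthly rate = 5.75%/12 = 0.0047917; payment = 656,000 × 0.0047917 / (1 − (1+0.0047917)^−240) = $4,605.67.
Option B: monthly rate = 6.25%/12 = 0.0052083; payment = 656,000 × 0.0052083 / (1 − (1+0.0052083)^−240) = $4,794.89.
Over 139 months: Option A costs 139 × $4,605.67 = $640,188.13; Option B costs 139 × $4,794.89 + $8,025.00 = $674,514.71.
Option A is cheaper by $674,514.71 − $640,188.13 = $34,326.58.

Option A by $34,327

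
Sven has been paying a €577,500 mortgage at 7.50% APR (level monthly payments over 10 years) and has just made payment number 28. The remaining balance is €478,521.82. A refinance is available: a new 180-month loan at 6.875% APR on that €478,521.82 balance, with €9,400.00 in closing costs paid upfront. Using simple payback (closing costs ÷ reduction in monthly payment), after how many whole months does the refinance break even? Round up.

4 months

Current payment = 577,500 × 7.5%/12 / (1 − (1+0.0062500)^−120) = €6,855.03.
Refinanced payment = 478,521.82 × 0.0057292 / (1 − (1+0.0057292)^−180) = €4,267.72.
Monthly savings = €6,855.03 − €4,267.72 = €2,587.31.
Break-even = €9,400.00 / €2,587.31 = 3.63 → 4 months.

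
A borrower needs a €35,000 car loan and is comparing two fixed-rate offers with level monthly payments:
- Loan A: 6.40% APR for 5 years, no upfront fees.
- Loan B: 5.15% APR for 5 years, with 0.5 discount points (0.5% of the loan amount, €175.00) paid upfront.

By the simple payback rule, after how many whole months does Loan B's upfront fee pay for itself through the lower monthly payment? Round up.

Loan A: at 6.40% the monthly rate is 0.0053333, so the payment is 35,000 × 0.0053333 / (1 − 1.0053333^−60) = €683.18.
Loan B: at 5.15% the monthly rate is 0.0042917, so the payment is 35,000 × 0.0042917 / (1 − 1.0042917^−60) = €662.90.
Monthly savings = €683.18 − €662.90 = €20.28.
Break-even = €175.00 / €20.28 = 8.63 → 9 months.

9 months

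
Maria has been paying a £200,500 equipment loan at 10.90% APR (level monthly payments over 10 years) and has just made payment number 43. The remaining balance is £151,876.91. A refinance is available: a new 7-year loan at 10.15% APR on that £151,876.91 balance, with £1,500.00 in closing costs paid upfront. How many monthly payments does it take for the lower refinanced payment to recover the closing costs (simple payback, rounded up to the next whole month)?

Current payment = 200,500 × 10.9%/12 / (1 − (1+0.0090833)^−120) = £2,750.55.
Refinanced payment = 151,876.91 × 0.0084583 / (1 − (1+0.0084583)^−84) = £2,533.12.
Monthly savings = £2,750.55 − £2,533.12 = £217.43.
Break-even = £1,500.00 / £217.43 = 6.90 → 7 months.

7 months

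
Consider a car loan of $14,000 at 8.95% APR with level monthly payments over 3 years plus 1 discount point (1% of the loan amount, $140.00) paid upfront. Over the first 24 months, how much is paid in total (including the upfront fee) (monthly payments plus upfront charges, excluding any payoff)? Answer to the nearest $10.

At 8.95% the monthly rate is 0.0074583, so the payment is 14,000 × 0.0074583 / (1 − 1.0074583^−36) = $444.87.
Total outlay = 24 × $444.87 + $140.00 = $10,816.88.

$10,820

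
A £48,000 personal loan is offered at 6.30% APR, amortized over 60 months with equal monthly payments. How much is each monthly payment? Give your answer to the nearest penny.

£934.69

Monthly rate = 6.3%/12 = 0.0052500; payment = 48,000 × 0.0052500 / (1 − (1+0.0052500)^−60) = £934.69.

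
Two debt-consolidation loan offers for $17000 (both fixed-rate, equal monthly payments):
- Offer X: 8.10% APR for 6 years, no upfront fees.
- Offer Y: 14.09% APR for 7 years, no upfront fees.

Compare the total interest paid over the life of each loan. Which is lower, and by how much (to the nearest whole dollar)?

Offer X by $5,311

Offer X: monthly rate = 8.1%/12 = 0.0067500; payment = 17,000 × 0.0067500 / (1 − (1+0.0067500)^−72) = $298.90.
Total interest on Offer X = 72 × $298.90 − $17,000 = $4,520.80.
Offer Y: at 14.09% the monthly rate is 0.0117417, so the payment is 17,000 × 0.0117417 / (1 − 1.0117417^−84) = $319.43.
Total interest on Offer Y = 84 × $319.43 − $17,000 = $9,832.12.
Offer X is lower by $5,311.32.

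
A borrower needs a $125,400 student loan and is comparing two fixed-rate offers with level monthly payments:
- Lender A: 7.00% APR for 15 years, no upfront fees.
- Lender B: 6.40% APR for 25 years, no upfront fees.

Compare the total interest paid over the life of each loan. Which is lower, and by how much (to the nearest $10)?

Lender A by $48,780

Lender A: at 7.00% the monthly rate is 0.0058333, so the payment is 125,400 × 0.0058333 / (1 − 1.0058333^−180) = $1,127.13.
Total interest on Lender A = 180 × $1,127.13 − $125,400 = $77,483.40.
Lender B: monthly rate = 6.4%/12 = 0.0053333; payment = 125,400 × 0.0053333 / (1 − (1+0.0053333)^−300) = $838.89.
Total interest on Lender B = 300 × $838.89 − $125,400 = $126,267.00.
Lender A is lower by $48,783.60.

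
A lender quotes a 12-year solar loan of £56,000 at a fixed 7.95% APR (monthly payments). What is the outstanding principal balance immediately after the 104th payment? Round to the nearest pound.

£21,185

With monthly rate i = 7.95%/12 = 0.0066250, the balance after k of n payments is P · [(1+i)^n − (1+i)^k] / [(1+i)^n − 1].
(1+0.0066250)^144 = 2.58791819 and (1+0.0066250)^104 = 1.98720220, so the balance is 56,000 × (2.58791819 − 1.98720220) / (2.58791819 − 1) = £21,185.03.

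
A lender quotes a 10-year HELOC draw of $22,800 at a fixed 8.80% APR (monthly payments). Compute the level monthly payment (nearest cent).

$286.36

At 8.80% the monthly rate is 0.0073333, so the payment is 22,800 × 0.0073333 / (1 − 1.0073333^−120) = $286.36.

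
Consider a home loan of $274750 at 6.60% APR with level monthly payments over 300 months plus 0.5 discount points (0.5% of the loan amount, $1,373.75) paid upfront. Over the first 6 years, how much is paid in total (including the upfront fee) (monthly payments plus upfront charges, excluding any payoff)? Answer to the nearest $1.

$136,182

At 6.60% the monthly rate is 0.0055000, so the payment is 274,750 × 0.0055000 / (1 − 1.0055000^−300) = $1,872.34.
Total outlay = 72 × $1,872.34 + $1,373.75 = $136,182.23.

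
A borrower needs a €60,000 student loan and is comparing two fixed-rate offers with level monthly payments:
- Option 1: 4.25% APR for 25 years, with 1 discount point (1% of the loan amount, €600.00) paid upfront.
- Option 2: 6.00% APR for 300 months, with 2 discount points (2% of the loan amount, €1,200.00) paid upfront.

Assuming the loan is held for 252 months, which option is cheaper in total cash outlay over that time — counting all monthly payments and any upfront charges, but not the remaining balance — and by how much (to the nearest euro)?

Option 1 by €16,108

Option 1: at 4.25% the monthly rate is 0.0035417, so the payment is 60,000 × 0.0035417 / (1 − 1.0035417^−300) = €325.04.
Option 2: at 6.00% the monthly rate is 0.0050000, so the payment is 60,000 × 0.0050000 / (1 − 1.0050000^−300) = €386.58.
Over 252 months: Option 1 costs 252 × €325.04 + €600.00 = €82,510.08; Option 2 costs 252 × €386.58 + €1,200.00 = €98,618.16.
Option 1 is cheaper by €98,618.16 − €82,510.08 = €16,108.08.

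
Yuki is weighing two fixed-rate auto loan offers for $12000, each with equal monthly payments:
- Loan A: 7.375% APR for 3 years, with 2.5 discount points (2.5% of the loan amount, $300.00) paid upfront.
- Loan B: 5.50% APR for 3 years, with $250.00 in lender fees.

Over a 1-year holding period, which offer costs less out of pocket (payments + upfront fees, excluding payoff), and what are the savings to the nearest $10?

Loan B by $170

Loan A: monthly rate = 7.375%/12 = 0.0061458; payment = 12,000 × 0.0061458 / (1 − (1+0.0061458)^−36) = $372.59.
Loan B: monthly rate = 5.5%/12 = 0.0045833; payment = 12,000 × 0.0045833 / (1 − (1+0.0045833)^−36) = $362.35.
Over 12 months: Loan A costs 12 × $372.59 + $300.00 = $4,771.08; Loan B costs 12 × $362.35 + $250.00 = $4,598.20.
Loan B is cheaper by $4,771.08 − $4,598.20 = $172.88.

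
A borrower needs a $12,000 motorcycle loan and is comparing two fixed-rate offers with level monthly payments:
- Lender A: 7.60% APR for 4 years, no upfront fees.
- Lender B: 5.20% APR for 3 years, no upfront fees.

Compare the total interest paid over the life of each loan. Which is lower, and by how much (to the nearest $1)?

Lender A: monthly rate = 7.6%/12 = 0.0063333; payment = 12,000 × 0.0063333 / (1 − (1+0.0063333)^−48) = $290.71.
Total interest on Lender A = 48 × $290.71 − $12,000 = $1,954.08.
Lender B: at 5.20% the monthly rate is 0.0043333, so the payment is 12,000 × 0.0043333 / (1 − 1.0043333^−36) = $360.73.
Total interest on Lender B = 36 × $360.73 − $12,000 = $986.28.
Lender B is lower by $967.80.

Lender B by $968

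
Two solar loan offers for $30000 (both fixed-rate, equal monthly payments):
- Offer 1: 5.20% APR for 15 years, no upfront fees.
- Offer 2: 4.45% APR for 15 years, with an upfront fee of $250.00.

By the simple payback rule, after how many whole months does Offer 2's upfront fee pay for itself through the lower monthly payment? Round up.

22 months

Offer 1: at 5.20% the monthly rate is 0.0043333, so the payment is 30,000 × 0.0043333 / (1 − 1.0043333^−180) = $240.38.
Offer 2: at 4.45% the monthly rate is 0.0037083, so the payment is 30,000 × 0.0037083 / (1 − 1.0037083^−180) = $228.73.
Monthly savings = $240.38 − $228.73 = $11.65.
Break-even = $250.00 / $11.65 = 21.46 → 22 months.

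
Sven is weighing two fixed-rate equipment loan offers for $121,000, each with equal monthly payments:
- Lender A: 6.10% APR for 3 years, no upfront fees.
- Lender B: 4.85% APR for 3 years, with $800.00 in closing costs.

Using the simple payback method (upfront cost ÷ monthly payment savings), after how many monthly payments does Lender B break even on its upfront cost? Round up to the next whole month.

Lender A: at 6.10% the monthly rate is 0.0050833, so the payment is 121,000 × 0.0050833 / (1 − 1.0050833^−36) = $3,686.54.
Lender B: monthly rate = 4.85%/12 = 0.0040417; payment = 121,000 × 0.0040417 / (1 − (1+0.0040417)^−36) = $3,618.34.
Monthly savings = $3,686.54 − $3,618.34 = $68.20.
Break-even = $800.00 / $68.20 = 11.73 → 12 months.

12 months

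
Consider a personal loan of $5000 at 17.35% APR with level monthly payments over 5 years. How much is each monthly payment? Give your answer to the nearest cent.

$125.21

Monthly rate = 17.35%/12 = 0.0144583; payment = 5,000 × 0.0144583 / (1 − (1+0.0144583)^−60) = $125.21.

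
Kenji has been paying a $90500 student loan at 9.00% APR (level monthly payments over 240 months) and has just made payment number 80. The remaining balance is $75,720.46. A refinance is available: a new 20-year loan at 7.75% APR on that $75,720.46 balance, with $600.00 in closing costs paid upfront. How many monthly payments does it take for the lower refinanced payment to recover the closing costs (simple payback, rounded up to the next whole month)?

4 months

Current payment = 90,500 × 9%/12 / (1 − (1+0.0075000)^−240) = $814.25.
Refinanced payment = 75,720.46 × 0.0064583 / (1 − (1+0.0064583)^−240) = $621.63.
Monthly savings = $814.25 − $621.63 = $192.62.
Break-even = $600.00 / $192.62 = 3.11 → 4 months.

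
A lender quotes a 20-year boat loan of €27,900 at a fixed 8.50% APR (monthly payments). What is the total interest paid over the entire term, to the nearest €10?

€30,210

Monthly rate = 8.5%/12 = 0.0070833; payment = 27,900 × 0.0070833 / (1 − (1+0.0070833)^−240) = €242.12.
Total paid = 240 × €242.12 = €58,108.80; interest = €58,108.80 − €27,900 = €30,208.80.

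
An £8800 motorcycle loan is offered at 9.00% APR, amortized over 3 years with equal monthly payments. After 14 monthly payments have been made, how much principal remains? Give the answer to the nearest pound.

£5,656

With monthly rate i = 9%/12 = 0.0075000, the balance after k of n payments is P · [(1+i)^n − (1+i)^k] / [(1+i)^n − 1].
(1+0.0075000)^36 = 1.30864537 and (1+0.0075000)^14 = 1.11027553, so the balance is 8,800 × (1.30864537 − 1.11027553) / (1.30864537 − 1) = £5,655.86.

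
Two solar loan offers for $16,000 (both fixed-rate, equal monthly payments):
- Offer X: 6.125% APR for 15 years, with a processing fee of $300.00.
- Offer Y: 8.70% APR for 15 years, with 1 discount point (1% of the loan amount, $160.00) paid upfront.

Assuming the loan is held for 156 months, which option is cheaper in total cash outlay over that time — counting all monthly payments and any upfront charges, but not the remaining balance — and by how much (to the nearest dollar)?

Offer X: monthly rate = 6.125%/12 = 0.0051042; payment = 16,000 × 0.0051042 / (1 − (1+0.0051042)^−180) = $136.10.
Offer Y: monthly rate = 8.7%/12 = 0.0072500; payment = 16,000 × 0.0072500 / (1 − (1+0.0072500)^−180) = $159.44.
Over 156 months: Offer X costs 156 × $136.10 + $300.00 = $21,531.60; Offer Y costs 156 × $159.44 + $160.00 = $25,032.64.
Offer X is cheaper by $25,032.64 − $21,531.60 = $3,501.04.

Offer X by $3,501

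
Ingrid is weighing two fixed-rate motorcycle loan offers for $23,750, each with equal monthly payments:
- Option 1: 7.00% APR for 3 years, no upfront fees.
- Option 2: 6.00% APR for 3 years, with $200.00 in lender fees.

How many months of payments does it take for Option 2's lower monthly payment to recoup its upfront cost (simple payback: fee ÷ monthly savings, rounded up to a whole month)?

Option 1: at 7.00% the monthly rate is 0.0058333, so the payment is 23,750 × 0.0058333 / (1 − 1.0058333^−36) = $733.33.
Option 2: at 6.00% the monthly rate is 0.0050000, so the payment is 23,750 × 0.0050000 / (1 − 1.0050000^−36) = $722.52.
Monthly savings = $733.33 − $722.52 = $10.81.
Break-even = $200.00 / $10.81 = 18.50 → 19 months.

19 months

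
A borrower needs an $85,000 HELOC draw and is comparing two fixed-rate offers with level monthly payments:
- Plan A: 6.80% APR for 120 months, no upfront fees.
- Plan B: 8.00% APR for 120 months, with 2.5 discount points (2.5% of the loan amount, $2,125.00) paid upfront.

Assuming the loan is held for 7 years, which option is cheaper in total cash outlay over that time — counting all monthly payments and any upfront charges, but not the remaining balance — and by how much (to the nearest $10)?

Plan A by $6,590

Plan A: at 6.80% the monthly rate is 0.0056667, so the payment is 85,000 × 0.0056667 / (1 − 1.0056667^−120) = $978.18.
Plan B: at 8.00% the monthly rate is 0.0066667, so the payment is 85,000 × 0.0066667 / (1 − 1.0066667^−120) = $1,031.28.
Over 84 months: Plan A costs 84 × $978.18 = $82,167.12; Plan B costs 84 × $1,031.28 + $2,125.00 = $88,752.52.
Plan A is cheaper by $88,752.52 − $82,167.12 = $6,585.40.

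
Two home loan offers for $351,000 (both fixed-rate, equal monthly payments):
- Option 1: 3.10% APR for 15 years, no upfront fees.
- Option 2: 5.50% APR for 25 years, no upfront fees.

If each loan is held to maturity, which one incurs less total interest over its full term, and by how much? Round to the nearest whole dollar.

Option 1 by $207,280

Option 1: at 3.10% the monthly rate is 0.0025833, so the payment is 351,000 × 0.0025833 / (1 − 1.0025833^−180) = $2,440.86.
Total interest on Option 1 = 180 × $2,440.86 − $351,000 = $88,354.80.
Option 2: monthly rate = 5.5%/12 = 0.0045833; payment = 351,000 × 0.0045833 / (1 − (1+0.0045833)^−300) = $2,155.45.
Total interest on Option 2 = 300 × $2,155.45 − $351,000 = $295,635.00.
Option 1 is lower by $207,280.20.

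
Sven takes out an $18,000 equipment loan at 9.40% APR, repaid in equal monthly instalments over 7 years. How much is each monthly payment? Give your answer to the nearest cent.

Monthly rate = 9.4%/12 = 0.0078333; payment = 18,000 × 0.0078333 / (1 − (1+0.0078333)^−84) = $293.27.

$293.27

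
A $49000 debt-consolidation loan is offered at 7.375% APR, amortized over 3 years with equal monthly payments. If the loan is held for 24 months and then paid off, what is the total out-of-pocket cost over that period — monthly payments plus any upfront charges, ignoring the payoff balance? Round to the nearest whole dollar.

$36,513

Monthly rate = 7.375%/12 = 0.0061458; payment = 49,000 × 0.0061458 / (1 − (1+0.0061458)^−36) = $1,521.39.
Total outlay = 24 × $1,521.39 = $36,513.36.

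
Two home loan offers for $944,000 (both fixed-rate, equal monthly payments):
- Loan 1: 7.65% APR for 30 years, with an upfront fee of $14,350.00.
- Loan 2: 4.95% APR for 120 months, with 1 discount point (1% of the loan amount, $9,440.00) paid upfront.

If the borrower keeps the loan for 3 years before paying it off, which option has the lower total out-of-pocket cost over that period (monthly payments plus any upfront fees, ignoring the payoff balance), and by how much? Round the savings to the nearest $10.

Loan 1: at 7.65% the monthly rate is 0.0063750, so the payment is 944,000 × 0.0063750 / (1 − 1.0063750^−360) = $6,697.82.
Loan 2: monthly rate = 4.95%/12 = 0.0041250; payment = 944,000 × 0.0041250 / (1 − (1+0.0041250)^−120) = $9,989.53.
Over 36 months: Loan 1 costs 36 × $6,697.82 + $14,350.00 = $255,471.52; Loan 2 costs 36 × $9,989.53 + $9,440.00 = $369,063.08.
Loan 1 is cheaper by $369,063.08 − $255,471.52 = $113,591.56.

Loan 1 by $113,590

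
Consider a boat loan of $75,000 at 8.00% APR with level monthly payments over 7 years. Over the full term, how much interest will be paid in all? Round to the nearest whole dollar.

Monthly rate = 8%/12 = 0.0066667; payment = 75,000 × 0.0066667 / (1 − (1+0.0066667)^−84) = $1,168.97.
Total paid = 84 × $1,168.97 = $98,193.48; interest = $98,193.48 − $75,000 = $23,193.48.

$23,193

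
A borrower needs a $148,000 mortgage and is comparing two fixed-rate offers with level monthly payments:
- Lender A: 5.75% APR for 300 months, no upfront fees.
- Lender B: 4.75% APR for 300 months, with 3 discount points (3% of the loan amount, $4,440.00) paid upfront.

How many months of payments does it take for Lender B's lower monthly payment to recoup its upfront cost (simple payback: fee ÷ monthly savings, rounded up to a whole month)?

51 months

Lender A: monthly rate = 5.75%/12 = 0.0047917; payment = 148,000 × 0.0047917 / (1 − (1+0.0047917)^−300) = $931.08.
Lender B: at 4.75% the monthly rate is 0.0039583, so the payment is 148,000 × 0.0039583 / (1 − 1.0039583^−300) = $843.77.
Monthly savings = $931.08 − $843.77 = $87.31.
Break-even = $4,440.00 / $87.31 = 50.85 → 51 months.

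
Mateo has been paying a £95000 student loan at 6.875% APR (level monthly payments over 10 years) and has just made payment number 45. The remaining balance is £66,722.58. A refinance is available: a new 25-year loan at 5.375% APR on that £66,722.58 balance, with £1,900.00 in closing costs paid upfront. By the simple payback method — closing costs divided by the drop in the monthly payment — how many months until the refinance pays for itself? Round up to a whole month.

3 months

Current payment = 95,000 × 6.875%/12 / (1 − (1+0.0057292)^−120) = £1,096.92.
Refinanced payment = 66,722.58 × 0.0044792 / (1 − (1+0.0044792)^−300) = £404.77.
Monthly savings = £1,096.92 − £404.77 = £692.15.
Break-even = £1,900.00 / £692.15 = 2.75 → 3 months.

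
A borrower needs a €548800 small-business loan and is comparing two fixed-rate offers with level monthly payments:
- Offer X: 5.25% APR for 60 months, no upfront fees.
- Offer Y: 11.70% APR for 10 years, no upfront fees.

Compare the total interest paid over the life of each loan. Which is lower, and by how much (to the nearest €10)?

Offer X: at 5.25% the monthly rate is 0.0043750, so the payment is 548,800 × 0.0043750 / (1 − 1.0043750^−60) = €10,419.51.
Total interest on Offer X = 60 × €10,419.51 − €548,800 = €76,370.60.
Offer Y: monthly rate = 11.7%/12 = 0.0097500; payment = 548,800 × 0.0097500 / (1 − (1+0.0097500)^−120) = €7,778.80.
Total interest on Offer Y = 120 × €7,778.80 − €548,800 = €384,656.00.
Offer X is lower by €308,285.40.

Offer X by €308,290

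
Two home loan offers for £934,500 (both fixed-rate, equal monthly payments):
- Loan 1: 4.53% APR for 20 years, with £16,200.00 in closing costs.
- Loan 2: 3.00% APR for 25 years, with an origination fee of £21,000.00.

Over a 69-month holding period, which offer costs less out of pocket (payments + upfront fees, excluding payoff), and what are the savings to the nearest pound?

Loan 2 by £98,407

Loan 1: monthly rate = 4.53%/12 = 0.0037750; payment = 934,500 × 0.0037750 / (1 − (1+0.0037750)^−240) = £5,927.25.
Loan 2: at 3.00% the monthly rate is 0.0025000, so the payment is 934,500 × 0.0025000 / (1 − 1.0025000^−300) = £4,431.50.
Over 69 months: Loan 1 costs 69 × £5,927.25 + £16,200.00 = £425,180.25; Loan 2 costs 69 × £4,431.50 + £21,000.00 = £326,773.50.
Loan 2 is cheaper by £425,180.25 − £326,773.50 = £98,406.75.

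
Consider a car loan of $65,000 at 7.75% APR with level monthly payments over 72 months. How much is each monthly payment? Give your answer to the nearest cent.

At 7.75% the monthly rate is 0.0064583, so the payment is 65,000 × 0.0064583 / (1 − 1.0064583^−72) = $1,131.74.

$1,131.74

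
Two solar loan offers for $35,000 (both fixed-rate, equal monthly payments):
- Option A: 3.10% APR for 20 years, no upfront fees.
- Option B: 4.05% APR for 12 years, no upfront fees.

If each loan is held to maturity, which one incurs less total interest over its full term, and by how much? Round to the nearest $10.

Option B by $2,760

Option A: monthly rate = 3.1%/12 = 0.0025833; payment = 35,000 × 0.0025833 / (1 − (1+0.0025833)^−240) = $195.87.
Total interest on Option A = 240 × $195.87 − $35,000 = $12,008.80.
Option B: at 4.05% the monthly rate is 0.0033750, so the payment is 35,000 × 0.0033750 / (1 − 1.0033750^−144) = $307.29.
Total interest on Option B = 144 × $307.29 − $35,000 = $9,249.76.
Option B is lower by $2,759.04.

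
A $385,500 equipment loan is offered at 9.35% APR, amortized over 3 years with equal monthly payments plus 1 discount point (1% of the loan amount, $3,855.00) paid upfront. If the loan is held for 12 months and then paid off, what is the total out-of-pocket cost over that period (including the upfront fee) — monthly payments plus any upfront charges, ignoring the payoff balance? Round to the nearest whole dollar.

$151,715

Monthly rate = 9.35%/12 = 0.0077917; payment = 385,500 × 0.0077917 / (1 − (1+0.0077917)^−36) = $12,321.69.
Total outlay = 12 × $12,321.69 + $3,855.00 = $151,715.28.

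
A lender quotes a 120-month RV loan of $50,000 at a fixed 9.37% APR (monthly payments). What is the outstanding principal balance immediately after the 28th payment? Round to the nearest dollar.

With monthly rate i = 9.37%/12 = 0.0078083, the balance after k of n payments is P · [(1+i)^n − (1+i)^k] / [(1+i)^n − 1].
(1+0.0078083)^120 = 2.54304130 and (1+0.0078083)^28 = 1.24331869, so the balance is 50,000 × (2.54304130 − 1.24331869) / (2.54304130 − 1) = $42,115.61.

$42,116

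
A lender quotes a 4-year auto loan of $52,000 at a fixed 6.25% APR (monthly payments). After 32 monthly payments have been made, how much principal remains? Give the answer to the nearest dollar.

With monthly rate i = 6.25%/12 = 0.0052083, the balance after k of n payments is P · [(1+i)^n − (1+i)^k] / [(1+i)^n − 1].
(1+0.0052083)^48 = 1.28319262 and (1+0.0052083)^32 = 1.18084955, so the balance is 52,000 × (1.28319262 − 1.18084955) / (1.28319262 − 1) = $18,792.30.

$18,792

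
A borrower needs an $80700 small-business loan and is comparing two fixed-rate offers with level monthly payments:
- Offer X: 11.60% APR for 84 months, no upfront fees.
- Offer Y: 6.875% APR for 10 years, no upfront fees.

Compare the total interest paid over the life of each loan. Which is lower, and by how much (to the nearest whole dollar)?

Offer X: monthly rate = 11.6%/12 = 0.0096667; payment = 80,700 × 0.0096667 / (1 − (1+0.0096667)^−84) = $1,407.37.
Total interest on Offer X = 84 × $1,407.37 − $80,700 = $37,519.08.
Offer Y: monthly rate = 6.875%/12 = 0.0057292; payment = 80,700 × 0.0057292 / (1 − (1+0.0057292)^−120) = $931.80.
Total interest on Offer Y = 120 × $931.80 − $80,700 = $31,116.00.
Offer Y is lower by $6,403.08.

Offer Y by $6,403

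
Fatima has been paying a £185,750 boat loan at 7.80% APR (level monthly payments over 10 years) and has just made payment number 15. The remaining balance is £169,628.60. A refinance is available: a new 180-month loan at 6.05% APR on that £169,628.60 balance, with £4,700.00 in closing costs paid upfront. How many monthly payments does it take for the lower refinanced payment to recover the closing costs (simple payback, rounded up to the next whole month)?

Current payment = 185,750 × 7.8%/12 / (1 − (1+0.0065000)^−120) = £2,234.08.
Refinanced payment = 169,628.60 × 0.0050417 / (1 − (1+0.0050417)^−180) = £1,436.01.
Monthly savings = £2,234.08 − £1,436.01 = £798.07.
Break-even = £4,700.00 / £798.07 = 5.89 → 6 months.

6 months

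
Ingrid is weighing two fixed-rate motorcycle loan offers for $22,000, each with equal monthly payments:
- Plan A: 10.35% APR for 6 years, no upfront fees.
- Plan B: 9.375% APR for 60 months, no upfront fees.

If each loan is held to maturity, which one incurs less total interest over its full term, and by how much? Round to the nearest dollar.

Plan B by $1,983

Plan A: at 10.35% the monthly rate is 0.0086250, so the payment is 22,000 × 0.0086250 / (1 − 1.0086250^−72) = $411.46.
Total interest on Plan A = 72 × $411.46 − $22,000 = $7,625.12.
Plan B: at 9.375% the monthly rate is 0.0078125, so the payment is 22,000 × 0.0078125 / (1 − 1.0078125^−60) = $460.70.
Total interest on Plan B = 60 × $460.70 − $22,000 = $5,642.00.
Plan B is lower by $1,983.12.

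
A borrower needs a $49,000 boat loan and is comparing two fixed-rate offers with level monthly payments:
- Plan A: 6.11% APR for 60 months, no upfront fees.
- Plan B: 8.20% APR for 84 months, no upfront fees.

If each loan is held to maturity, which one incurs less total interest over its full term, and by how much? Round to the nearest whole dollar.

Plan A: at 6.11% the monthly rate is 0.0050917, so the payment is 49,000 × 0.0050917 / (1 − 1.0050917^−60) = $949.82.
Total interest on Plan A = 60 × $949.82 − $49,000 = $7,989.20.
Plan B: at 8.20% the monthly rate is 0.0068333, so the payment is 49,000 × 0.0068333 / (1 − 1.0068333^−84) = $768.62.
Total interest on Plan B = 84 × $768.62 − $49,000 = $15,564.08.
Plan A is lower by $7,574.88.

Plan A by $7,575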